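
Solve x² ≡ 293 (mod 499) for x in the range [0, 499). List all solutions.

185, 314

Since 499 ≡ 3 (mod 4), a square root of 293 is 293^((499+1)/4) = 293^125 mod 499.
Repeated squaring: 293^2≡21, 293^4≡441, 293^8≡370, 293^16≡174, 293^32≡336, 293^64≡122 (mod 499).
293^125 = 293^(64+32+16+8+4+1) ≡ 314 (mod 499).
Check: 314² = 98596 ≡ 293 (mod 499). The two roots are 185 and 314.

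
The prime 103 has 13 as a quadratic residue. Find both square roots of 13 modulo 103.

42, 61

Since 103 ≡ 3 (mod 4), a square root of 13 is 13^((103+1)/4) = 13^26 mod 103.
Repeated squaring: 13^2≡66, 13^4≡30, 13^8≡76, 13^16≡8 (mod 103).
13^26 = 13^(16+8+2) ≡ 61 (mod 103).
Check: 61² = 3721 ≡ 13 (mod 103). The two roots are 42 and 61.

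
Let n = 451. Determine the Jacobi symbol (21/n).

-1

Reciprocity: 21 ≡ 1 and 451 ≡ 3 (mod 4), so (21/451) = +(451/21).
Reduce top mod 21: now compute (10/21).
Pull out 2: since 21 ≡ 5 (mod 8), (2/21) = -1.
Reciprocity: 5 ≡ 1 and 21 ≡ 1 (mod 4), so (5/21) = +(21/5).
Reduce top mod 5: now compute (1/5).
Reached (1/5) = 1. Collecting the sign flips along the way, the symbol is -1.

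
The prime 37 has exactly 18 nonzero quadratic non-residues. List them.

Square k = 1,…,18 (k and 37−k give the same square):
1²=1, 2²=4, 3²=9, 4²=16, 5²=25, 6²=36, 7²≡12, 8²≡27, 9²≡7, 10²≡26, 11²≡10, 12²≡33, 13²≡21, 14²≡11, 15²≡3, 16²≡34, 17²≡30, 18²≡28 (mod 37).
The residues are {1, 3, 4, 7, 9, 10, 11, 12, 16, 21, 25, 26, 27, 28, 30, 33, 34, 36}; the non-residues are the remaining 18 nonzero classes.

2, 5, 6, 8, 13, 14, 15, 17, 18, 19, 20, 22, 23, 24, 29, 31, 32, 35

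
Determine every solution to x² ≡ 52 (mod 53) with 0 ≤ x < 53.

53 ≡ 1 (mod 4), so we find a root by search.
Trying successive values, 23² = 529 ≡ 52 (mod 53). The other root is 53 − 23 = 30.

23, 30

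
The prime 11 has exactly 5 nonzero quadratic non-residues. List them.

2,6,7,8,10

Square k = 1,…,5 (k and 11−k give the same square):
1²=1, 2²=4, 3²=9, 4²≡5, 5²≡3 (mod 11).
The residues are {1, 3, 4, 5, 9}; the non-residues are the remaining 5 nonzero classes.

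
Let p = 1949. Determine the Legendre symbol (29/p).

Reciprocity: 29 ≡ 1 and 1949 ≡ 1 (mod 4), so (29/1949) = +(1949/29).
Reduce top mod 29: now compute (6/29).
Pull out 2: since 29 ≡ 5 (mod 8), (2/29) = -1.
Reciprocity: 3 ≡ 3 and 29 ≡ 1 (mod 4), so (3/29) = +(29/3).
Reduce top mod 3: now compute (2/3).
Pull out 2: since 3 ≡ 3 (mod 8), (2/3) = -1.
Reached (1/3) = 1. Collecting the sign flips along the way, the symbol is +1.

1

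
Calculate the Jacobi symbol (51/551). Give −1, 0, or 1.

-1

Reciprocity: 51 ≡ 3 and 551 ≡ 3 (mod 4), so (51/551) = −(551/51).
Reduce top mod 51: now compute (41/51).
Reciprocity: 41 ≡ 1 and 51 ≡ 3 (mod 4), so (41/51) = +(51/41).
Reduce top mod 41: now compute (10/41).
Pull out 2: since 41 ≡ 1 (mod 8), (2/41) = +1.
Reciprocity: 5 ≡ 1 and 41 ≡ 1 (mod 4), so (5/41) = +(41/5).
Reduce top mod 5: now compute (1/5).
Reached (1/5) = 1. Collecting the sign flips along the way, the symbol is -1.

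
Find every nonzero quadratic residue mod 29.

1, 4, 5, 6, 7, 9, 13, 16, 20, 22, 23, 24, 25, 28

Square k = 1,…,14 (k and 29−k give the same square):
1²=1, 2²=4, 3²=9, 4²=16, 5²=25, 6²≡7, 7²≡20, 8²≡6, 9²≡23, 10²≡13, 11²≡5, 12²≡28, 13²≡24, 14²≡22 (mod 29).
So the quadratic residues mod 29 are {1, 4, 5, 6, 7, 9, 13, 16, 20, 22, 23, 24, 25, 28}.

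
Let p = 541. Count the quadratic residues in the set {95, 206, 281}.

(95/541) = +1 → QR.
(206/541) = -1 → non-residue.
(281/541) = -1 → non-residue.
Total quadratic residues among the 3: 1.

1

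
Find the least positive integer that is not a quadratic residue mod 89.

(2/89) = +1, so 2 is a residue.
(3/89) = −1, so 3 is the smallest positive non-residue mod 89.

3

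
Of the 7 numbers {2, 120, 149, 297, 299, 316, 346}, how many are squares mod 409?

2

(2/409) = +1 → QR.
(120/409) = +1 → QR.
(149/409) = -1 → non-residue.
(297/409) = -1 → non-residue.
(299/409) = -1 → non-residue.
(316/409) = -1 → non-residue.
(346/409) = -1 → non-residue.
Total quadratic residues among the 7: 2.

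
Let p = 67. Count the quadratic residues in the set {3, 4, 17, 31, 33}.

(3/67) = -1 → non-residue.
(4/67) = +1 → QR.
(17/67) = +1 → QR.
(31/67) = -1 → non-residue.
(33/67) = +1 → QR.
Total quadratic residues among the 5: 3.

3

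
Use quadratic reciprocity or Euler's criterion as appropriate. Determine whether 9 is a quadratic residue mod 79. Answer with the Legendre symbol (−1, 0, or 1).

1

Reciprocity: 9 ≡ 1 and 79 ≡ 3 (mod 4), so (9/79) = +(79/9).
Reduce top mod 9: now compute (7/9).
Reciprocity: 7 ≡ 3 and 9 ≡ 1 (mod 4), so (7/9) = +(9/7).
Reduce top mod 7: now compute (2/7).
Pull out 2: since 7 ≡ 7 (mod 8), (2/7) = +1.
Reached (1/7) = 1. Collecting the sign flips along the way, the symbol is +1.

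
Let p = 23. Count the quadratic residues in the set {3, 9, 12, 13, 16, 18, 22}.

(3/23) = +1 → QR.
(9/23) = +1 → QR.
(12/23) = +1 → QR.
(13/23) = +1 → QR.
(16/23) = +1 → QR.
(18/23) = +1 → QR.
(22/23) = -1 → non-residue.
Total quadratic residues among the 7: 6.

6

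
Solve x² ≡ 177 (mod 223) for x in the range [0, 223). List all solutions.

20, 203

Since 223 ≡ 3 (mod 4), a square root of 177 is 177^((223+1)/4) = 177^56 mod 223.
Repeated squaring: 177^2≡109, 177^4≡62, 177^8≡53, 177^16≡133, 177^32≡72 (mod 223).
177^56 = 177^(32+16+8) ≡ 203 (mod 223).
Check: 203² = 41209 ≡ 177 (mod 223). The two roots are 20 and 203.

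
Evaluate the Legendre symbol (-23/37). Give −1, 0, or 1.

-1

First reduce: -23 ≡ 14 (mod 37).
Pull out 2: since 37 ≡ 5 (mod 8), (2/37) = -1.
Reciprocity: 7 ≡ 3 and 37 ≡ 1 (mod 4), so (7/37) = +(37/7).
Reduce top mod 7: now compute (2/7).
Pull out 2: since 7 ≡ 7 (mod 8), (2/7) = +1.
Reached (1/7) = 1. Collecting the sign flips along the way, the symbol is -1.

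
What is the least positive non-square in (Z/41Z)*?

3

(2/41) = +1, so 2 is a residue.
(3/41) = −1, so 3 is the smallest positive non-residue mod 41.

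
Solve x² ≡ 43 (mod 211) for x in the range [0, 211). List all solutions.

26, 185

Since 211 ≡ 3 (mod 4), a square root of 43 is 43^((211+1)/4) = 43^53 mod 211.
Repeated squaring: 43^2≡161, 43^4≡179, 43^8≡180, 43^16≡117, 43^32≡185 (mod 211).
43^53 = 43^(32+16+4+1) ≡ 185 (mod 211).
Check: 185² = 34225 ≡ 43 (mod 211). The two roots are 26 and 185.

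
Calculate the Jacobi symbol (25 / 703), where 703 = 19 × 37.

1

Reciprocity: 25 ≡ 1 and 703 ≡ 3 (mod 4), so (25/703) = +(703/25).
Reduce top mod 25: now compute (3/25).
Reciprocity: 3 ≡ 3 and 25 ≡ 1 (mod 4), so (3/25) = +(25/3).
Reduce top mod 3: now compute (1/3).
Reached (1/3) = 1. Collecting the sign flips along the way, the symbol is +1.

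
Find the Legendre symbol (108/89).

-1

First reduce: 108 ≡ 19 (mod 89).
Reciprocity: 19 ≡ 3 and 89 ≡ 1 (mod 4), so (19/89) = +(89/19).
Reduce top mod 19: now compute (13/19).
Reciprocity: 13 ≡ 1 and 19 ≡ 3 (mod 4), so (13/19) = +(19/13).
Reduce top mod 13: now compute (6/13).
Pull out 2: since 13 ≡ 5 (mod 8), (2/13) = -1.
Reciprocity: 3 ≡ 3 and 13 ≡ 1 (mod 4), so (3/13) = +(13/3).
Reduce top mod 3: now compute (1/3).
Reached (1/3) = 1. Collecting the sign flips along the way, the symbol is -1.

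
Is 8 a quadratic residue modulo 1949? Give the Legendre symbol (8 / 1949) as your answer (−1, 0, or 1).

Pull out 2^3: since 1949 ≡ 5 (mod 8), (2/1949) = -1, so (2/1949)^3 = -1.
Reached (1/1949) = 1. Collecting the sign flips along the way, the symbol is -1.

-1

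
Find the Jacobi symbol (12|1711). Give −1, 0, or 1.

-1

Pull out 2^2: since 1711 ≡ 7 (mod 8), (2/1711) = +1, so (2/1711)^2 = +1.
Reciprocity: 3 ≡ 3 and 1711 ≡ 3 (mod 4), so (3/1711) = −(1711/3).
Reduce top mod 3: now compute (1/3).
Reached (1/3) = 1. Collecting the sign flips along the way, the symbol is -1.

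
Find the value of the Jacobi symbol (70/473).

Pull out 2: since 473 ≡ 1 (mod 8), (2/473) = +1.
Reciprocity: 35 ≡ 3 and 473 ≡ 1 (mod 4), so (35/473) = +(473/35).
Reduce top mod 35: now compute (18/35).
Pull out 2: since 35 ≡ 3 (mod 8), (2/35) = -1.
Reciprocity: 9 ≡ 1 and 35 ≡ 3 (mod 4), so (9/35) = +(35/9).
Reduce top mod 9: now compute (8/9).
Pull out 2^3: since 9 ≡ 1 (mod 8), (2/9) = +1, so (2/9)^3 = +1.
Reached (1/9) = 1. Collecting the sign flips along the way, the symbol is -1.

-1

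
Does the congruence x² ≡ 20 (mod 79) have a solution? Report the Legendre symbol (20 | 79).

Euler's criterion: (20/79) ≡ 20^39 (mod 79).
20^2 ≡ 5 (mod 79)
20^4 ≡ 25 (mod 79)
20^8 ≡ 72 (mod 79)
20^16 ≡ 49 (mod 79)
20^32 ≡ 31 (mod 79)
20^39 = 20^(32+4+2+1) ≡ 1 (mod 79).
Result is 1, so (20/79) = 1.

1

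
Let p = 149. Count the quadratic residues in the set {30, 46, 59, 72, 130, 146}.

3

(30/149) = +1 → QR.
(46/149) = +1 → QR.
(59/149) = -1 → non-residue.
(72/149) = -1 → non-residue.
(130/149) = +1 → QR.
(146/149) = -1 → non-residue.
Total quadratic residues among the 6: 3.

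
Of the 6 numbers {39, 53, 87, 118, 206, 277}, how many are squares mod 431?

(39/431) = -1 → non-residue.
(53/431) = +1 → QR.
(87/431) = +1 → QR.
(118/431) = +1 → QR.
(206/431) = -1 → non-residue.
(277/431) = +1 → QR.
Total quadratic residues among the 6: 4.

4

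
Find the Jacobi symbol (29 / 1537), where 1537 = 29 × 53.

0

Reciprocity: 29 ≡ 1 and 1537 ≡ 1 (mod 4), so (29/1537) = +(1537/29).
Reduce top mod 29: now compute (0/29).
Top reduces to 0: gcd > 1, so the symbol is 0.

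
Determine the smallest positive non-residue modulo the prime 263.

(2/263) = +1, so 2 is a residue.
(3/263) = +1, so 3 is a residue.
(4/263) = +1, so 4 is a residue.
(5/263) = −1, so 5 is the smallest positive non-residue mod 263.

5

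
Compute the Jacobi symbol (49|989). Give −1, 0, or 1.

Reciprocity: 49 ≡ 1 and 989 ≡ 1 (mod 4), so (49/989) = +(989/49).
Reduce top mod 49: now compute (9/49).
Reciprocity: 9 ≡ 1 and 49 ≡ 1 (mod 4), so (9/49) = +(49/9).
Reduce top mod 9: now compute (4/9).
Pull out 2^2: since 9 ≡ 1 (mod 8), (2/9) = +1, so (2/9)^2 = +1.
Reached (1/9) = 1. Collecting the sign flips along the way, the symbol is +1.

1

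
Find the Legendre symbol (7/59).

1

Reciprocity: 7 ≡ 3 and 59 ≡ 3 (mod 4), so (7/59) = −(59/7).
Reduce top mod 7: now compute (3/7).
Reciprocity: 3 ≡ 3 and 7 ≡ 3 (mod 4), so (3/7) = −(7/3).
Reduce top mod 3: now compute (1/3).
Reached (1/3) = 1. Collecting the sign flips along the way, the symbol is +1.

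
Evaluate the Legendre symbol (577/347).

First reduce: 577 ≡ 230 (mod 347).
Pull out 2: since 347 ≡ 3 (mod 8), (2/347) = -1.
Reciprocity: 115 ≡ 3 and 347 ≡ 3 (mod 4), so (115/347) = −(347/115).
Reduce top mod 115: now compute (2/115).
Pull out 2: since 115 ≡ 3 (mod 8), (2/115) = -1.
Reached (1/115) = 1. Collecting the sign flips along the way, the symbol is -1.

-1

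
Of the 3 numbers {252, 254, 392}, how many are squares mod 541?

2

(252/541) = +1 → QR.
(254/541) = +1 → QR.
(392/541) = -1 → non-residue.
Total quadratic residues among the 3: 2.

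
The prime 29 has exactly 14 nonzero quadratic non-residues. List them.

Square k = 1,…,14 (k and 29−k give the same square):
1²=1, 2²=4, 3²=9, 4²=16, 5²=25, 6²≡7, 7²≡20, 8²≡6, 9²≡23, 10²≡13, 11²≡5, 12²≡28, 13²≡24, 14²≡22 (mod 29).
The residues are {1, 4, 5, 6, 7, 9, 13, 16, 20, 22, 23, 24, 25, 28}; the non-residues are the remaining 14 nonzero classes.

2, 3, 8, 10, 11, 12, 14, 15, 17, 18, 19, 21, 26, 27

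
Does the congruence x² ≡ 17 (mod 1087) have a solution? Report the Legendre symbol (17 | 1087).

Euler's criterion: (17/1087) ≡ 17^543 (mod 1087).
17^2 ≡ 289 (mod 1087)
17^4 ≡ 909 (mod 1087)
17^8 ≡ 161 (mod 1087)
17^16 ≡ 920 (mod 1087)
17^32 ≡ 714 (mod 1087)
17^64 ≡ 1080 (mod 1087)
17^128 ≡ 49 (mod 1087)
17^256 ≡ 227 (mod 1087)
17^512 ≡ 440 (mod 1087)
17^543 = 17^(512+16+8+4+2+1) ≡ 1 (mod 1087).
Result is 1, so (17/1087) = 1.

1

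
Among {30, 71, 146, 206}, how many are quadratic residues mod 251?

(30/251) = -1 → non-residue.
(71/251) = -1 → non-residue.
(146/251) = -1 → non-residue.
(206/251) = -1 → non-residue.
Total quadratic residues among the 4: 0.

0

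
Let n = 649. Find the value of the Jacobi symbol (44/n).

Pull out 2^2: since 649 ≡ 1 (mod 8), (2/649) = +1, so (2/649)^2 = +1.
Reciprocity: 11 ≡ 3 and 649 ≡ 1 (mod 4), so (11/649) = +(649/11).
Reduce top mod 11: now compute (0/11).
Top reduces to 0: gcd > 1, so the symbol is 0.

0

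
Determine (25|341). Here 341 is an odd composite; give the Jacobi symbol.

1

Reciprocity: 25 ≡ 1 and 341 ≡ 1 (mod 4), so (25/341) = +(341/25).
Reduce top mod 25: now compute (16/25).
Pull out 2^4: since 25 ≡ 1 (mod 8), (2/25) = +1, so (2/25)^4 = +1.
Reached (1/25) = 1. Collecting the sign flips along the way, the symbol is +1.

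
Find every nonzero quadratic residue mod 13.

1,3,4,9,10,12

Square k = 1,…,6 (k and 13−k give the same square):
1²=1, 2²=4, 3²=9, 4²≡3, 5²≡12, 6²≡10 (mod 13).
So the quadratic residues mod 13 are {1, 3, 4, 9, 10, 12}.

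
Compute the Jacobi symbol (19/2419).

-1

Reciprocity: 19 ≡ 3 and 2419 ≡ 3 (mod 4), so (19/2419) = −(2419/19).
Reduce top mod 19: now compute (6/19).
Pull out 2: since 19 ≡ 3 (mod 8), (2/19) = -1.
Reciprocity: 3 ≡ 3 and 19 ≡ 3 (mod 4), so (3/19) = −(19/3).
Reduce top mod 3: now compute (1/3).
Reached (1/3) = 1. Collecting the sign flips along the way, the symbol is -1.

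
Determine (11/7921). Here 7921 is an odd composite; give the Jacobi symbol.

Reciprocity: 11 ≡ 3 and 7921 ≡ 1 (mod 4), so (11/7921) = +(7921/11).
Reduce top mod 11: now compute (1/11).
Reached (1/11) = 1. Collecting the sign flips along the way, the symbol is +1.

1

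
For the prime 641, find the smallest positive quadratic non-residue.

3

(2/641) = +1, so 2 is a residue.
(3/641) = −1, so 3 is the smallest positive non-residue mod 641.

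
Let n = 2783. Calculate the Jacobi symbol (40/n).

-1

Pull out 2^3: since 2783 ≡ 7 (mod 8), (2/2783) = +1, so (2/2783)^3 = +1.
Reciprocity: 5 ≡ 1 and 2783 ≡ 3 (mod 4), so (5/2783) = +(2783/5).
Reduce top mod 5: now compute (3/5).
Reciprocity: 3 ≡ 3 and 5 ≡ 1 (mod 4), so (3/5) = +(5/3).
Reduce top mod 3: now compute (2/3).
Pull out 2: since 3 ≡ 3 (mod 8), (2/3) = -1.
Reached (1/3) = 1. Collecting the sign flips along the way, the symbol is -1.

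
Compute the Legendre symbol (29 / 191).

-1

Euler's criterion: (29/191) ≡ 29^95 (mod 191).
29^2 ≡ 77 (mod 191)
29^4 ≡ 8 (mod 191)
29^8 ≡ 64 (mod 191)
29^16 ≡ 85 (mod 191)
29^32 ≡ 158 (mod 191)
29^64 ≡ 134 (mod 191)
29^95 = 29^(64+16+8+4+2+1) ≡ 190 (mod 191).
Result is 190 ≡ −1, so (29/191) = −1.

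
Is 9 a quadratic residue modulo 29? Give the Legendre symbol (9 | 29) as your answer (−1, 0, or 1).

Euler's criterion: (9/29) ≡ 9^14 (mod 29).
9^2 ≡ 23 (mod 29)
9^4 ≡ 7 (mod 29)
9^8 ≡ 20 (mod 29)
9^14 = 9^(8+4+2) ≡ 1 (mod 29).
Result is 1, so (9/29) = 1.

1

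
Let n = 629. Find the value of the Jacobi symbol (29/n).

1

Reciprocity: 29 ≡ 1 and 629 ≡ 1 (mod 4), so (29/629) = +(629/29).
Reduce top mod 29: now compute (20/29).
Pull out 2^2: since 29 ≡ 5 (mod 8), (2/29) = -1, so (2/29)^2 = +1.
Reciprocity: 5 ≡ 1 and 29 ≡ 1 (mod 4), so (5/29) = +(29/5).
Reduce top mod 5: now compute (4/5).
Pull out 2^2: since 5 ≡ 5 (mod 8), (2/5) = -1, so (2/5)^2 = +1.
Reached (1/5) = 1. Collecting the sign flips along the way, the symbol is +1.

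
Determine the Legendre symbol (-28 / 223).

Euler's criterion: (-28/223) ≡ 195^111 (mod 223).
195^2 ≡ 115 (mod 223)
195^4 ≡ 68 (mod 223)
195^8 ≡ 164 (mod 223)
195^16 ≡ 136 (mod 223)
195^32 ≡ 210 (mod 223)
195^64 ≡ 169 (mod 223)
195^111 = 195^(64+32+8+4+2+1) ≡ 222 (mod 223).
Result is 222 ≡ −1, so (-28/223) = −1.

-1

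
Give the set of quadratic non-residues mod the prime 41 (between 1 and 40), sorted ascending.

3,6,7,11,12,13,14,15,17,19,22,24,26,27,28,29,30,34,35,38

Square k = 1,…,20 (k and 41−k give the same square):
1²=1, 2²=4, 3²=9, 4²=16, 5²=25, 6²=36, 7²≡8, 8²≡23, 9²≡40, 10²≡18, 11²≡39, 12²≡21, 13²≡5, 14²≡32, 15²≡20, 16²≡10, 17²≡2, 18²≡37, 19²≡33, 20²≡31 (mod 41).
The residues are {1, 2, 4, 5, 8, 9, 10, 16, 18, 20, 21, 23, 25, 31, 32, 33, 36, 37, 39, 40}; the non-residues are the remaining 20 nonzero classes.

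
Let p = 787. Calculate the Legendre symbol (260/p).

1

Pull out 2^2: since 787 ≡ 3 (mod 8), (2/787) = -1, so (2/787)^2 = +1.
Reciprocity: 65 ≡ 1 and 787 ≡ 3 (mod 4), so (65/787) = +(787/65).
Reduce top mod 65: now compute (7/65).
Reciprocity: 7 ≡ 3 and 65 ≡ 1 (mod 4), so (7/65) = +(65/7).
Reduce top mod 7: now compute (2/7).
Pull out 2: since 7 ≡ 7 (mod 8), (2/7) = +1.
Reached (1/7) = 1. Collecting the sign flips along the way, the symbol is +1.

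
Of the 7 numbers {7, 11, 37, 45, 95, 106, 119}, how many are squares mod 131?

3

(7/131) = +1 → QR.
(11/131) = +1 → QR.
(37/131) = -1 → non-residue.
(45/131) = +1 → QR.
(95/131) = -1 → non-residue.
(106/131) = -1 → non-residue.
(119/131) = -1 → non-residue.
Total quadratic residues among the 7: 3.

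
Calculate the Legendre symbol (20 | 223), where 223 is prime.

-1

Euler's criterion: (20/223) ≡ 20^111 (mod 223).
20^2 ≡ 177 (mod 223)
20^4 ≡ 109 (mod 223)
20^8 ≡ 62 (mod 223)
20^16 ≡ 53 (mod 223)
20^32 ≡ 133 (mod 223)
20^64 ≡ 72 (mod 223)
20^111 = 20^(64+32+8+4+2+1) ≡ 222 (mod 223).
Result is 222 ≡ −1, so (20/223) = −1.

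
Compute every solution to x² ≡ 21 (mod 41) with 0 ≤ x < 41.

12, 29

41 ≡ 1 (mod 4), so we find a root by search.
Trying successive values, 12² = 144 ≡ 21 (mod 41). The other root is 41 − 12 = 29.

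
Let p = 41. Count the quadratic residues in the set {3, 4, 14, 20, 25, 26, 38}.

3

(3/41) = -1 → non-residue.
(4/41) = +1 → QR.
(14/41) = -1 → non-residue.
(20/41) = +1 → QR.
(25/41) = +1 → QR.
(26/41) = -1 → non-residue.
(38/41) = -1 → non-residue.
Total quadratic residues among the 7: 3.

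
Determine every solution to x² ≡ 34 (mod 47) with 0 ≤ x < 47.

Since 47 ≡ 3 (mod 4), a square root of 34 is 34^((47+1)/4) = 34^12 mod 47.
Repeated squaring: 34^2≡28, 34^4≡32, 34^8≡37 (mod 47).
34^12 = 34^(8+4) ≡ 9 (mod 47).
Check: 9² = 81 ≡ 34 (mod 47). The two roots are 9 and 38.

9, 38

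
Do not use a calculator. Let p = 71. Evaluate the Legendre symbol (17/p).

-1

Reciprocity: 17 ≡ 1 and 71 ≡ 3 (mod 4), so (17/71) = +(71/17).
Reduce top mod 17: now compute (3/17).
Reciprocity: 3 ≡ 3 and 17 ≡ 1 (mod 4), so (3/17) = +(17/3).
Reduce top mod 3: now compute (2/3).
Pull out 2: since 3 ≡ 3 (mod 8), (2/3) = -1.
Reached (1/3) = 1. Collecting the sign flips along the way, the symbol is -1.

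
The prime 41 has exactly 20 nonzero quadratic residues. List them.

Square k = 1,…,20 (k and 41−k give the same square):
1²=1, 2²=4, 3²=9, 4²=16, 5²=25, 6²=36, 7²≡8, 8²≡23, 9²≡40, 10²≡18, 11²≡39, 12²≡21, 13²≡5, 14²≡32, 15²≡20, 16²≡10, 17²≡2, 18²≡37, 19²≡33, 20²≡31 (mod 41).
So the quadratic residues mod 41 are {1, 2, 4, 5, 8, 9, 10, 16, 18, 20, 21, 23, 25, 31, 32, 33, 36, 37, 39, 40}.

1 2 4 5 8 9 10 16 18 20 21 23 25 31 32 33 36 37 39 40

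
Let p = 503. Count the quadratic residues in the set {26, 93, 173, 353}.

2

(26/503) = +1 → QR.
(93/503) = -1 → non-residue.
(173/503) = +1 → QR.
(353/503) = -1 → non-residue.
Total quadratic residues among the 4: 2.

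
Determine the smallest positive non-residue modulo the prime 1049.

3

(2/1049) = +1, so 2 is a residue.
(3/1049) = −1, so 3 is the smallest positive non-residue mod 1049.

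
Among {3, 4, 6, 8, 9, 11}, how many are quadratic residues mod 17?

(3/17) = -1 → non-residue.
(4/17) = +1 → QR.
(6/17) = -1 → non-residue.
(8/17) = +1 → QR.
(9/17) = +1 → QR.
(11/17) = -1 → non-residue.
Total quadratic residues among the 6: 3.

3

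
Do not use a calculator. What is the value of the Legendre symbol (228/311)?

Pull out 2^2: since 311 ≡ 7 (mod 8), (2/311) = +1, so (2/311)^2 = +1.
Reciprocity: 57 ≡ 1 and 311 ≡ 3 (mod 4), so (57/311) = +(311/57).
Reduce top mod 57: now compute (26/57).
Pull out 2: since 57 ≡ 1 (mod 8), (2/57) = +1.
Reciprocity: 13 ≡ 1 and 57 ≡ 1 (mod 4), so (13/57) = +(57/13).
Reduce top mod 13: now compute (5/13).
Reciprocity: 5 ≡ 1 and 13 ≡ 1 (mod 4), so (5/13) = +(13/5).
Reduce top mod 5: now compute (3/5).
Reciprocity: 3 ≡ 3 and 5 ≡ 1 (mod 4), so (3/5) = +(5/3).
Reduce top mod 3: now compute (2/3).
Pull out 2: since 3 ≡ 3 (mod 8), (2/3) = -1.
Reached (1/3) = 1. Collecting the sign flips along the way, the symbol is -1.

-1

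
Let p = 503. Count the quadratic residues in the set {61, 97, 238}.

(61/503) = +1 → QR.
(97/503) = +1 → QR.
(238/503) = -1 → non-residue.
Total quadratic residues among the 3: 2.

2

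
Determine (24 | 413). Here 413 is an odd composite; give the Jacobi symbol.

1

Pull out 2^3: since 413 ≡ 5 (mod 8), (2/413) = -1, so (2/413)^3 = -1.
Reciprocity: 3 ≡ 3 and 413 ≡ 1 (mod 4), so (3/413) = +(413/3).
Reduce top mod 3: now compute (2/3).
Pull out 2: since 3 ≡ 3 (mod 8), (2/3) = -1.
Reached (1/3) = 1. Collecting the sign flips along the way, the symbol is +1.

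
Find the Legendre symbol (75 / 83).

Euler's criterion: (75/83) ≡ 75^41 (mod 83).
75^2 ≡ 64 (mod 83)
75^4 ≡ 29 (mod 83)
75^8 ≡ 11 (mod 83)
75^16 ≡ 38 (mod 83)
75^32 ≡ 33 (mod 83)
75^41 = 75^(32+8+1) ≡ 1 (mod 83).
Result is 1, so (75/83) = 1.

1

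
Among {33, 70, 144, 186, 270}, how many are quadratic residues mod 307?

(33/307) = -1 → non-residue.
(70/307) = +1 → QR.
(144/307) = +1 → QR.
(186/307) = -1 → non-residue.
(270/307) = -1 → non-residue.
Total quadratic residues among the 5: 2.

2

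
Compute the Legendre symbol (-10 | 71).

-1

Euler's criterion: (-10/71) ≡ 61^35 (mod 71).
61^2 ≡ 29 (mod 71)
61^4 ≡ 60 (mod 71)
61^8 ≡ 50 (mod 71)
61^16 ≡ 15 (mod 71)
61^32 ≡ 12 (mod 71)
61^35 = 61^(32+2+1) ≡ 70 (mod 71).
Result is 70 ≡ −1, so (-10/71) = −1.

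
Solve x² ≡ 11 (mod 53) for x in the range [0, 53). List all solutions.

53 ≡ 1 (mod 4), so we find a root by search.
Trying successive values, 8² = 64 ≡ 11 (mod 53). The other root is 53 − 8 = 45.

8, 45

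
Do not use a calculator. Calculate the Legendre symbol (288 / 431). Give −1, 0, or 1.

1

Euler's criterion: (288/431) ≡ 288^215 (mod 431).
288^2 ≡ 192 (mod 431)
288^4 ≡ 229 (mod 431)
288^8 ≡ 290 (mod 431)
288^16 ≡ 55 (mod 431)
288^32 ≡ 8 (mod 431)
288^64 ≡ 64 (mod 431)
288^128 ≡ 217 (mod 431)
288^215 = 288^(128+64+16+4+2+1) ≡ 1 (mod 431).
Result is 1, so (288/431) = 1.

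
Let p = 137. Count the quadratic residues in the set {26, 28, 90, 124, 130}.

(26/137) = -1 → non-residue.
(28/137) = +1 → QR.
(90/137) = -1 → non-residue.
(124/137) = -1 → non-residue.
(130/137) = +1 → QR.
Total quadratic residues among the 5: 2.

2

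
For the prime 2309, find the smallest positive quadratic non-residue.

(2/2309) = −1, so 2 is the smallest positive non-residue mod 2309.

2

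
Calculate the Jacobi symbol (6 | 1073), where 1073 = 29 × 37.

-1

Pull out 2: since 1073 ≡ 1 (mod 8), (2/1073) = +1.
Reciprocity: 3 ≡ 3 and 1073 ≡ 1 (mod 4), so (3/1073) = +(1073/3).
Reduce top mod 3: now compute (2/3).
Pull out 2: since 3 ≡ 3 (mod 8), (2/3) = -1.
Reached (1/3) = 1. Collecting the sign flips along the way, the symbol is -1.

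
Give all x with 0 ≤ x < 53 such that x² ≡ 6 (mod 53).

53 ≡ 1 (mod 4), so we find a root by search.
Trying successive values, 18² = 324 ≡ 6 (mod 53). The other root is 53 − 18 = 35.

18, 35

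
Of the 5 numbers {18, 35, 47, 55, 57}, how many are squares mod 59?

2

(18/59) = -1 → non-residue.
(35/59) = +1 → QR.
(47/59) = -1 → non-residue.
(55/59) = -1 → non-residue.
(57/59) = +1 → QR.
Total quadratic residues among the 5: 2.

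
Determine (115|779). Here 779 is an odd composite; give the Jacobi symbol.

Reciprocity: 115 ≡ 3 and 779 ≡ 3 (mod 4), so (115/779) = −(779/115).
Reduce top mod 115: now compute (89/115).
Reciprocity: 89 ≡ 1 and 115 ≡ 3 (mod 4), so (89/115) = +(115/89).
Reduce top mod 89: now compute (26/89).
Pull out 2: since 89 ≡ 1 (mod 8), (2/89) = +1.
Reciprocity: 13 ≡ 1 and 89 ≡ 1 (mod 4), so (13/89) = +(89/13).
Reduce top mod 13: now compute (11/13).
Reciprocity: 11 ≡ 3 and 13 ≡ 1 (mod 4), so (11/13) = +(13/11).
Reduce top mod 11: now compute (2/11).
Pull out 2: since 11 ≡ 3 (mod 8), (2/11) = -1.
Reached (1/11) = 1. Collecting the sign flips along the way, the symbol is +1.

1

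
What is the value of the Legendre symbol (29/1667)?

Reciprocity: 29 ≡ 1 and 1667 ≡ 3 (mod 4), so (29/1667) = +(1667/29).
Reduce top mod 29: now compute (14/29).
Pull out 2: since 29 ≡ 5 (mod 8), (2/29) = -1.
Reciprocity: 7 ≡ 3 and 29 ≡ 1 (mod 4), so (7/29) = +(29/7).
Reduce top mod 7: now compute (1/7).
Reached (1/7) = 1. Collecting the sign flips along the way, the symbol is -1.

-1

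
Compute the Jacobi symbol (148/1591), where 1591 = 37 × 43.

0

Pull out 2^2: since 1591 ≡ 7 (mod 8), (2/1591) = +1, so (2/1591)^2 = +1.
Reciprocity: 37 ≡ 1 and 1591 ≡ 3 (mod 4), so (37/1591) = +(1591/37).
Reduce top mod 37: now compute (0/37).
Top reduces to 0: gcd > 1, so the symbol is 0.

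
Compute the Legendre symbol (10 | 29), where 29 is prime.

-1

Pull out 2: since 29 ≡ 5 (mod 8), (2/29) = -1.
Reciprocity: 5 ≡ 1 and 29 ≡ 1 (mod 4), so (5/29) = +(29/5).
Reduce top mod 5: now compute (4/5).
Pull out 2^2: since 5 ≡ 5 (mod 8), (2/5) = -1, so (2/5)^2 = +1.
Reached (1/5) = 1. Collecting the sign flips along the way, the symbol is -1.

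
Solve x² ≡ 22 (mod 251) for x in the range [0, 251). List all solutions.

Since 251 ≡ 3 (mod 4), a square root of 22 is 22^((251+1)/4) = 22^63 mod 251.
Repeated squaring: 22^2≡233, 22^4≡73, 22^8≡58, 22^16≡101, 22^32≡161 (mod 251).
22^63 = 22^(32+16+8+4+2+1) ≡ 140 (mod 251).
Check: 140² = 19600 ≡ 22 (mod 251). The two roots are 111 and 140.

111, 140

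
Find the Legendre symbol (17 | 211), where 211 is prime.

-1

Reciprocity: 17 ≡ 1 and 211 ≡ 3 (mod 4), so (17/211) = +(211/17).
Reduce top mod 17: now compute (7/17).
Reciprocity: 7 ≡ 3 and 17 ≡ 1 (mod 4), so (7/17) = +(17/7).
Reduce top mod 7: now compute (3/7).
Reciprocity: 3 ≡ 3 and 7 ≡ 3 (mod 4), so (3/7) = −(7/3).
Reduce top mod 3: now compute (1/3).
Reached (1/3) = 1. Collecting the sign flips along the way, the symbol is -1.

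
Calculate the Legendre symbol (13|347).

Reciprocity: 13 ≡ 1 and 347 ≡ 3 (mod 4), so (13/347) = +(347/13).
Reduce top mod 13: now compute (9/13).
Reciprocity: 9 ≡ 1 and 13 ≡ 1 (mod 4), so (9/13) = +(13/9).
Reduce top mod 9: now compute (4/9).
Pull out 2^2: since 9 ≡ 1 (mod 8), (2/9) = +1, so (2/9)^2 = +1.
Reached (1/9) = 1. Collecting the sign flips along the way, the symbol is +1.

1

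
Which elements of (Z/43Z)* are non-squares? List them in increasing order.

Square k = 1,…,21 (k and 43−k give the same square):
1²=1, 2²=4, 3²=9, 4²=16, 5²=25, 6²=36, 7²≡6, 8²≡21, 9²≡38, 10²≡14, 11²≡35, 12²≡15, 13²≡40, 14²≡24, 15²≡10, 16²≡41, 17²≡31, 18²≡23, 19²≡17, 20²≡13, 21²≡11 (mod 43).
The residues are {1, 4, 6, 9, 10, 11, 13, 14, 15, 16, 17, 21, 23, 24, 25, 31, 35, 36, 38, 40, 41}; the non-residues are the remaining 21 nonzero classes.

2 3 5 7 8 12 18 19 20 22 26 27 28 29 30 32 33 34 37 39 42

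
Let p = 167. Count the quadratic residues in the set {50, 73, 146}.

(50/167) = +1 → QR.
(73/167) = -1 → non-residue.
(146/167) = -1 → non-residue.
Total quadratic residues among the 3: 1.

1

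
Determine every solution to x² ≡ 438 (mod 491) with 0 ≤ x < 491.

Since 491 ≡ 3 (mod 4), a square root of 438 is 438^((491+1)/4) = 438^123 mod 491.
Repeated squaring: 438^2≡354, 438^4≡111, 438^8≡46, 438^16≡152, 438^32≡27, 438^64≡238 (mod 491).
438^123 = 438^(64+32+16+8+2+1) ≡ 129 (mod 491).
Check: 129² = 16641 ≡ 438 (mod 491). The two roots are 129 and 362.

129, 362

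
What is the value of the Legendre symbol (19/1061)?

Reciprocity: 19 ≡ 3 and 1061 ≡ 1 (mod 4), so (19/1061) = +(1061/19).
Reduce top mod 19: now compute (16/19).
Pull out 2^4: since 19 ≡ 3 (mod 8), (2/19) = -1, so (2/19)^4 = +1.
Reached (1/19) = 1. Collecting the sign flips along the way, the symbol is +1.

1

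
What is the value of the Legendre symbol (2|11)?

-1

Euler's criterion: (2/11) ≡ 2^5 (mod 11).
2^2 ≡ 4 (mod 11)
2^4 ≡ 5 (mod 11)
2^5 = 2^(4+1) ≡ 10 (mod 11).
Result is 10 ≡ −1, so (2/11) = −1.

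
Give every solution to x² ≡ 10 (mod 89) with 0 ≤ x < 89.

30, 59

89 ≡ 1 (mod 4), so we find a root by search.
Trying successive values, 30² = 900 ≡ 10 (mod 89). The other root is 89 − 30 = 59.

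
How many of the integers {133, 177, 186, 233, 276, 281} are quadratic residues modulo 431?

(133/431) = -1 → non-residue.
(177/431) = +1 → QR.
(186/431) = -1 → non-residue.
(233/431) = -1 → non-residue.
(276/431) = +1 → QR.
(281/431) = -1 → non-residue.
Total quadratic residues among the 6: 2.

2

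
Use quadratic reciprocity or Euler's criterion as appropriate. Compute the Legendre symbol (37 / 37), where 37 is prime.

First reduce: 37 ≡ 0 (mod 37).
Top reduces to 0: gcd > 1, so the symbol is 0.

0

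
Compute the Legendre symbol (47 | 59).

-1

Euler's criterion: (47/59) ≡ 47^29 (mod 59).
47^2 ≡ 26 (mod 59)
47^4 ≡ 27 (mod 59)
47^8 ≡ 21 (mod 59)
47^16 ≡ 28 (mod 59)
47^29 = 47^(16+8+4+1) ≡ 58 (mod 59).
Result is 58 ≡ −1, so (47/59) = −1.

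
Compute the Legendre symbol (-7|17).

First reduce: -7 ≡ 10 (mod 17).
Pull out 2: since 17 ≡ 1 (mod 8), (2/17) = +1.
Reciprocity: 5 ≡ 1 and 17 ≡ 1 (mod 4), so (5/17) = +(17/5).
Reduce top mod 5: now compute (2/5).
Pull out 2: since 5 ≡ 5 (mod 8), (2/5) = -1.
Reached (1/5) = 1. Collecting the sign flips along the way, the symbol is -1.

-1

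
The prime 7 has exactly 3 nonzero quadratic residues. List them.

Square k = 1,…,3 (k and 7−k give the same square):
1²=1, 2²=4, 3²≡2 (mod 7).
So the quadratic residues mod 7 are {1, 2, 4}.

1,2,4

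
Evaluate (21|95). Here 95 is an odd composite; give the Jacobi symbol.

Reciprocity: 21 ≡ 1 and 95 ≡ 3 (mod 4), so (21/95) = +(95/21).
Reduce top mod 21: now compute (11/21).
Reciprocity: 11 ≡ 3 and 21 ≡ 1 (mod 4), so (11/21) = +(21/11).
Reduce top mod 11: now compute (10/11).
Pull out 2: since 11 ≡ 3 (mod 8), (2/11) = -1.
Reciprocity: 5 ≡ 1 and 11 ≡ 3 (mod 4), so (5/11) = +(11/5).
Reduce top mod 5: now compute (1/5).
Reached (1/5) = 1. Collecting the sign flips along the way, the symbol is -1.

-1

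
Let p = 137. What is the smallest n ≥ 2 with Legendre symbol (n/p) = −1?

3

(2/137) = +1, so 2 is a residue.
(3/137) = −1, so 3 is the smallest positive non-residue mod 137.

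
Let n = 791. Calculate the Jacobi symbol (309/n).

1

Reciprocity: 309 ≡ 1 and 791 ≡ 3 (mod 4), so (309/791) = +(791/309).
Reduce top mod 309: now compute (173/309).
Reciprocity: 173 ≡ 1 and 309 ≡ 1 (mod 4), so (173/309) = +(309/173).
Reduce top mod 173: now compute (136/173).
Pull out 2^3: since 173 ≡ 5 (mod 8), (2/173) = -1, so (2/173)^3 = -1.
Reciprocity: 17 ≡ 1 and 173 ≡ 1 (mod 4), so (17/173) = +(173/17).
Reduce top mod 17: now compute (3/17).
Reciprocity: 3 ≡ 3 and 17 ≡ 1 (mod 4), so (3/17) = +(17/3).
Reduce top mod 3: now compute (2/3).
Pull out 2: since 3 ≡ 3 (mod 8), (2/3) = -1.
Reached (1/3) = 1. Collecting the sign flips along the way, the symbol is +1.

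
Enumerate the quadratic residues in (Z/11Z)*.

1,3,4,5,9

Square k = 1,…,5 (k and 11−k give the same square):
1²=1, 2²=4, 3²=9, 4²≡5, 5²≡3 (mod 11).
So the quadratic residues mod 11 are {1, 3, 4, 5, 9}.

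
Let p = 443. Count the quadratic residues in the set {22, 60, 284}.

2

(22/443) = +1 → QR.
(60/443) = -1 → non-residue.
(284/443) = +1 → QR.
Total quadratic residues among the 3: 2.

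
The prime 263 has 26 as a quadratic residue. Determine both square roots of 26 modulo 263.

Since 263 ≡ 3 (mod 4), a square root of 26 is 26^((263+1)/4) = 26^66 mod 263.
Repeated squaring: 26^2≡150, 26^4≡145, 26^8≡248, 26^16≡225, 26^32≡129, 26^64≡72 (mod 263).
26^66 = 26^(64+2) ≡ 17 (mod 263).
Check: 17² = 289 ≡ 26 (mod 263). The two roots are 17 and 246.

17, 246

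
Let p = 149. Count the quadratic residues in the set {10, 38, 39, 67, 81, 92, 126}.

3

(10/149) = -1 → non-residue.
(38/149) = -1 → non-residue.
(39/149) = +1 → QR.
(67/149) = +1 → QR.
(81/149) = +1 → QR.
(92/149) = -1 → non-residue.
(126/149) = -1 → non-residue.
Total quadratic residues among the 7: 3.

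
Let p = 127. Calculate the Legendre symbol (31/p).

Euler's criterion: (31/127) ≡ 31^63 (mod 127).
31^2 ≡ 72 (mod 127)
31^4 ≡ 104 (mod 127)
31^8 ≡ 21 (mod 127)
31^16 ≡ 60 (mod 127)
31^32 ≡ 44 (mod 127)
31^63 = 31^(32+16+8+4+2+1) ≡ 1 (mod 127).
Result is 1, so (31/127) = 1.

1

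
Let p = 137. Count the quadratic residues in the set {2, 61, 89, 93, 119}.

4

(2/137) = +1 → QR.
(61/137) = +1 → QR.
(89/137) = -1 → non-residue.
(93/137) = +1 → QR.
(119/137) = +1 → QR.
Total quadratic residues among the 5: 4.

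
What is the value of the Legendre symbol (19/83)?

Reciprocity: 19 ≡ 3 and 83 ≡ 3 (mod 4), so (19/83) = −(83/19).
Reduce top mod 19: now compute (7/19).
Reciprocity: 7 ≡ 3 and 19 ≡ 3 (mod 4), so (7/19) = −(19/7).
Reduce top mod 7: now compute (5/7).
Reciprocity: 5 ≡ 1 and 7 ≡ 3 (mod 4), so (5/7) = +(7/5).
Reduce top mod 5: now compute (2/5).
Pull out 2: since 5 ≡ 5 (mod 8), (2/5) = -1.
Reached (1/5) = 1. Collecting the sign flips along the way, the symbol is -1.

-1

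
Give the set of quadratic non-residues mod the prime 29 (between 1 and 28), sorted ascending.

2 3 8 10 11 12 14 15 17 18 19 21 26 27

Square k = 1,…,14 (k and 29−k give the same square):
1²=1, 2²=4, 3²=9, 4²=16, 5²=25, 6²≡7, 7²≡20, 8²≡6, 9²≡23, 10²≡13, 11²≡5, 12²≡28, 13²≡24, 14²≡22 (mod 29).
The residues are {1, 4, 5, 6, 7, 9, 13, 16, 20, 22, 23, 24, 25, 28}; the non-residues are the remaining 14 nonzero classes.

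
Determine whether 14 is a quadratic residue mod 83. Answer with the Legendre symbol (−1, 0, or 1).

Pull out 2: since 83 ≡ 3 (mod 8), (2/83) = -1.
Reciprocity: 7 ≡ 3 and 83 ≡ 3 (mod 4), so (7/83) = −(83/7).
Reduce top mod 7: now compute (6/7).
Pull out 2: since 7 ≡ 7 (mod 8), (2/7) = +1.
Reciprocity: 3 ≡ 3 and 7 ≡ 3 (mod 4), so (3/7) = −(7/3).
Reduce top mod 3: now compute (1/3).
Reached (1/3) = 1. Collecting the sign flips along the way, the symbol is -1.

-1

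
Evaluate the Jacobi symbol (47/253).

Reciprocity: 47 ≡ 3 and 253 ≡ 1 (mod 4), so (47/253) = +(253/47).
Reduce top mod 47: now compute (18/47).
Pull out 2: since 47 ≡ 7 (mod 8), (2/47) = +1.
Reciprocity: 9 ≡ 1 and 47 ≡ 3 (mod 4), so (9/47) = +(47/9).
Reduce top mod 9: now compute (2/9).
Pull out 2: since 9 ≡ 1 (mod 8), (2/9) = +1.
Reached (1/9) = 1. Collecting the sign flips along the way, the symbol is +1.

1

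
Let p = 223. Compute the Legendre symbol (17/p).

Reciprocity: 17 ≡ 1 and 223 ≡ 3 (mod 4), so (17/223) = +(223/17).
Reduce top mod 17: now compute (2/17).
Pull out 2: since 17 ≡ 1 (mod 8), (2/17) = +1.
Reached (1/17) = 1. Collecting the sign flips along the way, the symbol is +1.

1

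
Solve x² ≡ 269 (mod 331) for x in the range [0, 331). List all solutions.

Since 331 ≡ 3 (mod 4), a square root of 269 is 269^((331+1)/4) = 269^83 mod 331.
Repeated squaring: 269^2≡203, 269^4≡165, 269^8≡83, 269^16≡269, 269^32≡203, 269^64≡165 (mod 331).
269^83 = 269^(64+16+2+1) ≡ 83 (mod 331).
Check: 83² = 6889 ≡ 269 (mod 331). The two roots are 83 and 248.

83, 248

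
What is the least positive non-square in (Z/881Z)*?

(2/881) = +1, so 2 is a residue.
(3/881) = −1, so 3 is the smallest positive non-residue mod 881.

3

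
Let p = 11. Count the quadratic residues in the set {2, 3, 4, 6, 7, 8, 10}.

2

(2/11) = -1 → non-residue.
(3/11) = +1 → QR.
(4/11) = +1 → QR.
(6/11) = -1 → non-residue.
(7/11) = -1 → non-residue.
(8/11) = -1 → non-residue.
(10/11) = -1 → non-residue.
Total quadratic residues among the 7: 2.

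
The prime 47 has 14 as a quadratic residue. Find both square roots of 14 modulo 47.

Since 47 ≡ 3 (mod 4), a square root of 14 is 14^((47+1)/4) = 14^12 mod 47.
Repeated squaring: 14^2≡8, 14^4≡17, 14^8≡7 (mod 47).
14^12 = 14^(8+4) ≡ 25 (mod 47).
Check: 25² = 625 ≡ 14 (mod 47). The two roots are 22 and 25.

22, 25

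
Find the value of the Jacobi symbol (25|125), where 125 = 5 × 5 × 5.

0

Reciprocity: 25 ≡ 1 and 125 ≡ 1 (mod 4), so (25/125) = +(125/25).
Reduce top mod 25: now compute (0/25).
Top reduces to 0: gcd > 1, so the symbol is 0.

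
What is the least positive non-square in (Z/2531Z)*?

(2/2531) = −1, so 2 is the smallest positive non-residue mod 2531.

2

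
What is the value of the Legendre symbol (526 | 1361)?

1

Pull out 2: since 1361 ≡ 1 (mod 8), (2/1361) = +1.
Reciprocity: 263 ≡ 3 and 1361 ≡ 1 (mod 4), so (263/1361) = +(1361/263).
Reduce top mod 263: now compute (46/263).
Pull out 2: since 263 ≡ 7 (mod 8), (2/263) = +1.
Reciprocity: 23 ≡ 3 and 263 ≡ 3 (mod 4), so (23/263) = −(263/23).
Reduce top mod 23: now compute (10/23).
Pull out 2: since 23 ≡ 7 (mod 8), (2/23) = +1.
Reciprocity: 5 ≡ 1 and 23 ≡ 3 (mod 4), so (5/23) = +(23/5).
Reduce top mod 5: now compute (3/5).
Reciprocity: 3 ≡ 3 and 5 ≡ 1 (mod 4), so (3/5) = +(5/3).
Reduce top mod 3: now compute (2/3).
Pull out 2: since 3 ≡ 3 (mod 8), (2/3) = -1.
Reached (1/3) = 1. Collecting the sign flips along the way, the symbol is +1.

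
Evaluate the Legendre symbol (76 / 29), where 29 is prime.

-1

Euler's criterion: (76/29) ≡ 18^14 (mod 29).
18^2 ≡ 5 (mod 29)
18^4 ≡ 25 (mod 29)
18^8 ≡ 16 (mod 29)
18^14 = 18^(8+4+2) ≡ 28 (mod 29).
Result is 28 ≡ −1, so (76/29) = −1.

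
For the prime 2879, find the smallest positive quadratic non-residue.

7

(2/2879) = +1, so 2 is a residue.
(3/2879) = +1, so 3 is a residue.
(4/2879) = +1, so 4 is a residue.
(5/2879) = +1, so 5 is a residue.
(6/2879) = +1, so 6 is a residue.
(7/2879) = −1, so 7 is the smallest positive non-residue mod 2879.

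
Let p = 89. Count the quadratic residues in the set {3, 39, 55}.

(3/89) = -1 → non-residue.
(39/89) = +1 → QR.
(55/89) = +1 → QR.
Total quadratic residues among the 3: 2.

2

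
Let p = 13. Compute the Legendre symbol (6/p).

-1

Pull out 2: since 13 ≡ 5 (mod 8), (2/13) = -1.
Reciprocity: 3 ≡ 3 and 13 ≡ 1 (mod 4), so (3/13) = +(13/3).
Reduce top mod 3: now compute (1/3).
Reached (1/3) = 1. Collecting the sign flips along the way, the symbol is -1.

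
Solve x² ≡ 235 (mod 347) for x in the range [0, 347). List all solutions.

98, 249

Since 347 ≡ 3 (mod 4), a square root of 235 is 235^((347+1)/4) = 235^87 mod 347.
Repeated squaring: 235^2≡52, 235^4≡275, 235^8≡326, 235^16≡94, 235^32≡161, 235^64≡243 (mod 347).
235^87 = 235^(64+16+4+2+1) ≡ 249 (mod 347).
Check: 249² = 62001 ≡ 235 (mod 347). The two roots are 98 and 249.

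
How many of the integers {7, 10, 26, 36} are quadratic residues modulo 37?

(7/37) = +1 → QR.
(10/37) = +1 → QR.
(26/37) = +1 → QR.
(36/37) = +1 → QR.
Total quadratic residues among the 4: 4.

4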